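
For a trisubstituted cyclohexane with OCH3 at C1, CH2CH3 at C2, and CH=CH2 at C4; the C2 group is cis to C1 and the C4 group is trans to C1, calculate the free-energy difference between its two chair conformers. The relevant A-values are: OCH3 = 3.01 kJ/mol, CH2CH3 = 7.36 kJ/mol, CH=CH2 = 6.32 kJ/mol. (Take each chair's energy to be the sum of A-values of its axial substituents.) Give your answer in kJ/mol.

Chair I (methoxy axial, ethyl equatorial, vinyl axial): E = 9.33 kJ/mol.
Chair II (methoxy equatorial, ethyl axial, vinyl equatorial): E = 7.36 kJ/mol.
ΔE = 9.33 − 7.36 = 1.97 kJ/mol; chair II is more stable.

1.97 kJ/mol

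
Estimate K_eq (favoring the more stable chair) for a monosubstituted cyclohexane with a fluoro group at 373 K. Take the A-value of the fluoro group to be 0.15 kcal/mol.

One chair has the fluoro group axial (E = 0.15 kcal/mol) and the other has it equatorial (E = 0).
ΔG = 0.15 kcal/mol between the two chairs.
K = exp(ΔG/RT) with R = 1.987×10⁻³ kcal mol⁻¹ K⁻¹ and T = 373 K gives K ≈ 1.22.

K ≈ 1.22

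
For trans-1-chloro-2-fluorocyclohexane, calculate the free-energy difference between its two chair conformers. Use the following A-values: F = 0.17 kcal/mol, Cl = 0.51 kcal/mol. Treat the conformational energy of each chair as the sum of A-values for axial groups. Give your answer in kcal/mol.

C1 and C2 have opposite parity, so for the trans isomer the two substituents are e,e in one chair and a,a in the other.
Chair I (fluoro axial, chloro axial): E = 0.68 kcal/mol.
Chair II (fluoro equatorial, chloro equatorial): E = 0.00 kcal/mol.
ΔE = 0.68 − 0.00 = 0.68 kcal/mol; chair II is more stable.

0.68 kcal/mol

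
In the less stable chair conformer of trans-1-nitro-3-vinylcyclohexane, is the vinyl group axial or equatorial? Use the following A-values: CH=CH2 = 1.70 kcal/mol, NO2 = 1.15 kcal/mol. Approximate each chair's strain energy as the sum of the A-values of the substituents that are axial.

C1 and C3 have the same parity, so for the trans isomer the two substituents are one axial and one equatorial in each chair.
Chair I (vinyl axial, nitro equatorial): E = 1.70 kcal/mol.
Chair II (vinyl equatorial, nitro axial): E = 1.15 kcal/mol.
Chair I is the less stable (higher-energy) conformer, and in that chair the vinyl group is axial.

axial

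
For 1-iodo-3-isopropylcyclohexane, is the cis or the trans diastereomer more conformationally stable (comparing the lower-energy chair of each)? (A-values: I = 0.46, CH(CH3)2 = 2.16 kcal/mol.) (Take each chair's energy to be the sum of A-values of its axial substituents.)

cis

At 1,3 positions (parity same): cis → (e,e or a,a); trans → (a,e or e,a).
Best chair for cis: E = 0.00 kcal/mol; best chair for trans: E = 0.46 kcal/mol.
The cis isomer is lower by 0.46 kcal/mol.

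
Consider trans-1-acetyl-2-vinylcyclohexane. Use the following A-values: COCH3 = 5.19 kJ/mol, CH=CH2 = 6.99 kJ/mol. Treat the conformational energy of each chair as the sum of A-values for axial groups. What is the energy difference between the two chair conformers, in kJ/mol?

12.18 kJ/mol

C1 and C2 have opposite parity, so for the trans isomer the two substituents are e,e in one chair and a,a in the other.
Chair I (acetyl axial, vinyl axial): E = 12.18 kJ/mol.
Chair II (acetyl equatorial, vinyl equatorial): E = 0.00 kJ/mol.
ΔE = 12.18 − 0.00 = 12.18 kJ/mol; chair II is more stable.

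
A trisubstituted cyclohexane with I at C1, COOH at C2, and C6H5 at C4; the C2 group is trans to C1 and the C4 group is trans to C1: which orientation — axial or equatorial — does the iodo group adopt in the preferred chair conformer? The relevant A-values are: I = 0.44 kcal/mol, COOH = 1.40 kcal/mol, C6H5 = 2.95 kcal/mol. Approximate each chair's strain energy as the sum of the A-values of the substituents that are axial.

equatorial

Chair I (iodo axial, carboxyl axial, phenyl axial): E = 4.79 kcal/mol.
Chair II (iodo equatorial, carboxyl equatorial, phenyl equatorial): E = 0.00 kcal/mol.
Chair II is the more stable (lower-energy) conformer, and in that chair the iodo group is equatorial.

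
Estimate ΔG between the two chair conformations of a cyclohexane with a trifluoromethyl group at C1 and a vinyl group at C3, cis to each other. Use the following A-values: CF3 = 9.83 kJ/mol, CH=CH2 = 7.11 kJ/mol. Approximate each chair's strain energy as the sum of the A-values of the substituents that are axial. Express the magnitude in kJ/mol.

C1 and C3 have the same parity, so for the cis isomer the two substituents are e,e in one chair and a,a in the other.
Chair I (trifluoromethyl axial, vinyl axial): E = 16.94 kJ/mol.
Chair II (trifluoromethyl equatorial, vinyl equatorial): E = 0.00 kJ/mol.
ΔE = 16.94 − 0.00 = 16.94 kJ/mol; chair II is more stable.

16.94 kJ/mol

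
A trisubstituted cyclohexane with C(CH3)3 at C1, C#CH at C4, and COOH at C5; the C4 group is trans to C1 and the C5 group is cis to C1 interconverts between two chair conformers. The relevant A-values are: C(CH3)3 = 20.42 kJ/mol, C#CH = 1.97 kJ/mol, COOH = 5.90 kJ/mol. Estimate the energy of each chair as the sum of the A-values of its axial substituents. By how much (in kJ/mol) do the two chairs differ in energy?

28.29 kJ/mol

Chair I (tert-butyl axial, ethynyl axial, carboxyl axial): E = 28.29 kJ/mol.
Chair II (tert-butyl equatorial, ethynyl equatorial, carboxyl equatorial): E = 0.00 kJ/mol.
ΔE = 28.29 − 0.00 = 28.29 kJ/mol; chair II is more stable.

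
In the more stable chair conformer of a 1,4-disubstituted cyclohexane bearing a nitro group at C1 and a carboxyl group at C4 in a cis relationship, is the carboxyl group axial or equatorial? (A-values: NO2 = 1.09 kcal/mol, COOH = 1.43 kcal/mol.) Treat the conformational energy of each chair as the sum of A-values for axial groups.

equatorial

C1 and C4 have opposite parity, so for the cis isomer the two substituents are one axial and one equatorial in each chair.
Chair I (nitro axial, carboxyl equatorial): E = 1.09 kcal/mol.
Chair II (nitro equatorial, carboxyl axial): E = 1.43 kcal/mol.
Chair I is the more stable (lower-energy) conformer, and in that chair the carboxyl group is equatorial.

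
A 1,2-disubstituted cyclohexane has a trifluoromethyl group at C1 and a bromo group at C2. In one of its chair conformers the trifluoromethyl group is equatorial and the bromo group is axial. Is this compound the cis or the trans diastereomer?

cis

C1 and C2 have opposite parity, so their axial bonds point in opposite directions.
With opposite-parity carbons, two substituents on the same face are one axial and one equatorial; opposite faces give both axial or both equatorial.
Here the groups are equatorial/axial → same face → cis.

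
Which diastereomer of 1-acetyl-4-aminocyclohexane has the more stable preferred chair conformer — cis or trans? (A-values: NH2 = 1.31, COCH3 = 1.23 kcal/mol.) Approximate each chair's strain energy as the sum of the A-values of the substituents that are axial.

trans

At 1,4 positions (parity opposite): cis → (a,e or e,a); trans → (e,e or a,a).
Best chair for cis: E = 1.23 kcal/mol; best chair for trans: E = 0.00 kcal/mol.
The trans isomer is lower by 1.23 kcal/mol.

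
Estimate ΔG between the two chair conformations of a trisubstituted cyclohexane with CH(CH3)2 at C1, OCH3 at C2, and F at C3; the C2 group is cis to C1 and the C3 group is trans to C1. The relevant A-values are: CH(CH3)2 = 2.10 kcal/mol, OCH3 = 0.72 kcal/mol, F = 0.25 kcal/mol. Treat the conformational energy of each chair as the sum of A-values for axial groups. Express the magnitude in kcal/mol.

Chair I (isopropyl axial, methoxy equatorial, fluoro equatorial): E = 2.10 kcal/mol.
Chair II (isopropyl equatorial, methoxy axial, fluoro axial): E = 0.97 kcal/mol.
ΔE = 2.10 − 0.97 = 1.13 kcal/mol; chair II is more stable.

1.13 kcal/mol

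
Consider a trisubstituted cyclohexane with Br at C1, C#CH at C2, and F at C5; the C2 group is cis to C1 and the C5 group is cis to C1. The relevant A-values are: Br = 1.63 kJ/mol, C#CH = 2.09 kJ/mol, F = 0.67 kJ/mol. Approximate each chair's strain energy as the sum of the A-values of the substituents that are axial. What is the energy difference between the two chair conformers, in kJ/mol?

0.21 kJ/mol

Chair I (bromo axial, ethynyl equatorial, fluoro axial): E = 2.30 kJ/mol.
Chair II (bromo equatorial, ethynyl axial, fluoro equatorial): E = 2.09 kJ/mol.
ΔE = 2.30 − 2.09 = 0.21 kJ/mol; chair II is more stable.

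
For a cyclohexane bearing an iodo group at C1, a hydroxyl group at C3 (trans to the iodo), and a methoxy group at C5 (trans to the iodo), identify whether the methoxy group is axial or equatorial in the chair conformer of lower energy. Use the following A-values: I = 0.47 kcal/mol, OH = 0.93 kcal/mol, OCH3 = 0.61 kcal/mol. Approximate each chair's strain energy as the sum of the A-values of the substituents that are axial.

equatorial

Chair I (iodo axial, hydroxyl equatorial, methoxy equatorial): E = 0.47 kcal/mol.
Chair II (iodo equatorial, hydroxyl axial, methoxy axial): E = 1.54 kcal/mol.
Chair I is the more stable (lower-energy) conformer, and in that chair the methoxy group is equatorial.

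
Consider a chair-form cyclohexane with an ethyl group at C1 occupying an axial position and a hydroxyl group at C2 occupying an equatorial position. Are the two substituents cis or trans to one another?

C1 and C2 have opposite parity, so their axial bonds point in opposite directions.
With opposite-parity carbons, two substituents on the same face are one axial and one equatorial; opposite faces give both axial or both equatorial.
Here the groups are axial/equatorial → same face → cis.

cis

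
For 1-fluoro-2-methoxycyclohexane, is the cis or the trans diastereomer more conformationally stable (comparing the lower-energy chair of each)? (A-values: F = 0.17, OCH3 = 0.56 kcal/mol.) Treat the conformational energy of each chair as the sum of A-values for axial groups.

trans

At 1,2 positions (parity opposite): cis → (a,e or e,a); trans → (e,e or a,a).
Best chair for cis: E = 0.17 kcal/mol; best chair for trans: E = 0.00 kcal/mol.
The trans isomer is lower by 0.17 kcal/mol.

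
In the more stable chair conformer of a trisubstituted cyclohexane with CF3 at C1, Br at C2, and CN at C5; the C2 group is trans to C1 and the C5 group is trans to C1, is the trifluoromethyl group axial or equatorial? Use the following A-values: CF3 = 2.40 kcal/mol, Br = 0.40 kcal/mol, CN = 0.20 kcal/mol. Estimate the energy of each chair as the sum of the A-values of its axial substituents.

equatorial

Chair I (trifluoromethyl axial, bromo axial, cyano equatorial): E = 2.80 kcal/mol.
Chair II (trifluoromethyl equatorial, bromo equatorial, cyano axial): E = 0.20 kcal/mol.
Chair II is the more stable (lower-energy) conformer, and in that chair the trifluoromethyl group is equatorial.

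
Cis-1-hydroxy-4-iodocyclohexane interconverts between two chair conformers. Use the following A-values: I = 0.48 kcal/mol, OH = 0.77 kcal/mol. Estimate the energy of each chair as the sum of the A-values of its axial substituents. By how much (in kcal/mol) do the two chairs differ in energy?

C1 and C4 have opposite parity, so for the cis isomer the two substituents are one axial and one equatorial in each chair.
Chair I (iodo axial, hydroxyl equatorial): E = 0.48 kcal/mol.
Chair II (iodo equatorial, hydroxyl axial): E = 0.77 kcal/mol.
ΔE = 0.77 − 0.48 = 0.29 kcal/mol; chair I is more stable.

0.29 kcal/mol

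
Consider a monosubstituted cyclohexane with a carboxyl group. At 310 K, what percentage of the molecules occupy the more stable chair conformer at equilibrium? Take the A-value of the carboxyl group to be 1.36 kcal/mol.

90.1%

One chair has the carboxyl group axial (E = 1.36 kcal/mol) and the other has it equatorial (E = 0).
ΔG = 1.36 kcal/mol between the two chairs.
K = exp(ΔG/RT) with R = 1.987×10⁻³ kcal mol⁻¹ K⁻¹ and T = 310 K gives K ≈ 9.1.
Fraction in the lower-energy chair = K/(K+1) = 90.1%.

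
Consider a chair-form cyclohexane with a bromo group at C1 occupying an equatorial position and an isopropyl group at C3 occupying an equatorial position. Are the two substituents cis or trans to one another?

C1 and C3 have the same parity, so their axial bonds point in the same direction.
With same-parity carbons, two substituents on the same face are both axial or both equatorial; opposite faces give one of each.
Here the groups are equatorial/equatorial → same face → cis.

cis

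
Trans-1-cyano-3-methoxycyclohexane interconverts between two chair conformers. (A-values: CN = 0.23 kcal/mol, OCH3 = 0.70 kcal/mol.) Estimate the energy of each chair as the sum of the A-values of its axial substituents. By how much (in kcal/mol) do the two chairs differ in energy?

0.47 kcal/mol

C1 and C3 have the same parity, so for the trans isomer the two substituents are one axial and one equatorial in each chair.
Chair I (cyano axial, methoxy equatorial): E = 0.23 kcal/mol.
Chair II (cyano equatorial, methoxy axial): E = 0.70 kcal/mol.
ΔE = 0.70 − 0.23 = 0.47 kcal/mol; chair I is more stable.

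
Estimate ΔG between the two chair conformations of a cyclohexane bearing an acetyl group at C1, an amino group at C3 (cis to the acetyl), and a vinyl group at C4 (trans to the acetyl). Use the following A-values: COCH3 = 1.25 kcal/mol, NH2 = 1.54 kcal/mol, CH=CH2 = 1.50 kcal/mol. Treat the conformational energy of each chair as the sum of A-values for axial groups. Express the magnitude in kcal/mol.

4.29 kcal/mol

Chair I (acetyl axial, amino axial, vinyl axial): E = 4.29 kcal/mol.
Chair II (acetyl equatorial, amino equatorial, vinyl equatorial): E = 0.00 kcal/mol.
ΔE = 4.29 − 0.00 = 4.29 kcal/mol; chair II is more stable.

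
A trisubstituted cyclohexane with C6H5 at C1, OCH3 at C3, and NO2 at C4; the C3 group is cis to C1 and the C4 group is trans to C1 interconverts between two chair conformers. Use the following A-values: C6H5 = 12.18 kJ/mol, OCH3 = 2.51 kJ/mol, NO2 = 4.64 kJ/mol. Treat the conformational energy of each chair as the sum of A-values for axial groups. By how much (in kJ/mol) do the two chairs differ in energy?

Chair I (phenyl axial, methoxy axial, nitro axial): E = 19.33 kJ/mol.
Chair II (phenyl equatorial, methoxy equatorial, nitro equatorial): E = 0.00 kJ/mol.
ΔE = 19.33 − 0.00 = 19.33 kJ/mol; chair II is more stable.

19.33 kJ/mol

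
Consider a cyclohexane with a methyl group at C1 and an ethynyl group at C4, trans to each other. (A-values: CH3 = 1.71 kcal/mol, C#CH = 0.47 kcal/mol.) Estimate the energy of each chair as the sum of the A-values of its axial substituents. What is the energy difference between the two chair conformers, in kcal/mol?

C1 and C4 have opposite parity, so for the trans isomer the two substituents are e,e in one chair and a,a in the other.
Chair I (methyl axial, ethynyl axial): E = 2.18 kcal/mol.
Chair II (methyl equatorial, ethynyl equatorial): E = 0.00 kcal/mol.
ΔE = 2.18 − 0.00 = 2.18 kcal/mol; chair II is more stable.

2.18 kcal/mol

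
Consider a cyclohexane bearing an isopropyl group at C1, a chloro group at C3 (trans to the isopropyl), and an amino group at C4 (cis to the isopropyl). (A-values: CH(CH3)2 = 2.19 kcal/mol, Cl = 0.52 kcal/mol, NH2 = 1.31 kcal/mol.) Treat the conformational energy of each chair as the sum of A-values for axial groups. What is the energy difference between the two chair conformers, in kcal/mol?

0.36 kcal/mol

Chair I (isopropyl axial, chloro equatorial, amino equatorial): E = 2.19 kcal/mol.
Chair II (isopropyl equatorial, chloro axial, amino axial): E = 1.83 kcal/mol.
ΔE = 2.19 − 1.83 = 0.36 kcal/mol; chair II is more stable.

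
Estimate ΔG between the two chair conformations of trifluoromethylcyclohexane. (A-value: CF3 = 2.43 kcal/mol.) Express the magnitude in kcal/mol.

A monosubstituted cyclohexane has one chair with the trifluoromethyl group axial (E = A = 2.43 kcal/mol) and one with it equatorial (E = 0).
ΔE = 2.43 − 0 = 2.43 kcal/mol.

2.43 kcal/mol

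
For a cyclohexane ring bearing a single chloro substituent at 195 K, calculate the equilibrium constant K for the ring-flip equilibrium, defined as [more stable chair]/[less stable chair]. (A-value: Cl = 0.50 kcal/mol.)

One chair has the chloro group axial (E = 0.50 kcal/mol) and the other has it equatorial (E = 0).
ΔG = 0.50 kcal/mol between the two chairs.
K = exp(ΔG/RT) with R = 1.987×10⁻³ kcal mol⁻¹ K⁻¹ and T = 195 K gives K ≈ 3.63.

K ≈ 3.63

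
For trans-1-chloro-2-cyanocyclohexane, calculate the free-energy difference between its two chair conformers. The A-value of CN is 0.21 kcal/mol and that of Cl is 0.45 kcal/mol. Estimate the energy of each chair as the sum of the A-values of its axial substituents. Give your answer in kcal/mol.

0.66 kcal/mol

C1 and C2 have opposite parity, so for the trans isomer the two substituents are e,e in one chair and a,a in the other.
Chair I (cyano axial, chloro axial): E = 0.66 kcal/mol.
Chair II (cyano equatorial, chloro equatorial): E = 0.00 kcal/mol.
ΔE = 0.66 − 0.00 = 0.66 kcal/mol; chair II is more stable.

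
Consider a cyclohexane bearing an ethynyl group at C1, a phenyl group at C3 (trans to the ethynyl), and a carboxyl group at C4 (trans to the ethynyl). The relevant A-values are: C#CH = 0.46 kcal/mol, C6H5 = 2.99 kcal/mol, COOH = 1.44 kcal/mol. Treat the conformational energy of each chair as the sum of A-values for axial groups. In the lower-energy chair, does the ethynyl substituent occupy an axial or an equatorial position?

Chair I (ethynyl axial, phenyl equatorial, carboxyl axial): E = 1.90 kcal/mol.
Chair II (ethynyl equatorial, phenyl axial, carboxyl equatorial): E = 2.99 kcal/mol.
Chair I is the more stable (lower-energy) conformer, and in that chair the ethynyl group is axial.

axial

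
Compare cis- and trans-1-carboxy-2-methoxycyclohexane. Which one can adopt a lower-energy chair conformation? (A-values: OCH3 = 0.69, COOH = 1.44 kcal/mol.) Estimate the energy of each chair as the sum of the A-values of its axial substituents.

At 1,2 positions (parity opposite): cis → (a,e or e,a); trans → (e,e or a,a).
Best chair for cis: E = 0.69 kcal/mol; best chair for trans: E = 0.00 kcal/mol.
The trans isomer is lower by 0.69 kcal/mol.

trans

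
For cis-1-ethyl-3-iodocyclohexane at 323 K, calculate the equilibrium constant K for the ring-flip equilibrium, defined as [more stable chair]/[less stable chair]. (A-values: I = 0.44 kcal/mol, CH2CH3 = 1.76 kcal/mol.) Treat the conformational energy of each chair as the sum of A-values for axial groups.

C1 and C3 have the same parity, so for the cis isomer the two substituents are e,e in one chair and a,a in the other.
Chair I (iodo axial, ethyl axial): E = 2.20 kcal/mol; chair II (iodo equatorial, ethyl equatorial): E = 0.00 kcal/mol.
ΔG = 2.20 kcal/mol between the two chairs.
K = exp(ΔG/RT) with R = 1.987×10⁻³ kcal mol⁻¹ K⁻¹ and T = 323 K gives K ≈ 30.8.

K ≈ 30.8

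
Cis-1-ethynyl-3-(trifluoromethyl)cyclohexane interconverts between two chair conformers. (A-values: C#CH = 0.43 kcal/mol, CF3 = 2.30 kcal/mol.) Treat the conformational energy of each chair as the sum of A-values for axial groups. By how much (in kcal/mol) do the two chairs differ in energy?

2.73 kcal/mol

C1 and C3 have the same parity, so for the cis isomer the two substituents are e,e in one chair and a,a in the other.
Chair I (ethynyl axial, trifluoromethyl axial): E = 2.73 kcal/mol.
Chair II (ethynyl equatorial, trifluoromethyl equatorial): E = 0.00 kcal/mol.
ΔE = 2.73 − 0.00 = 2.73 kcal/mol; chair II is more stable.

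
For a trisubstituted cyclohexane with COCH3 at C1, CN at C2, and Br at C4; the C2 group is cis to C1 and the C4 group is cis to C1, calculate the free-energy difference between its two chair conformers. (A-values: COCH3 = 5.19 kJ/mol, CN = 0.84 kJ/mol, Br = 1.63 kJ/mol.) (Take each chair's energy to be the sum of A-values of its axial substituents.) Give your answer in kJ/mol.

Chair I (acetyl axial, cyano equatorial, bromo equatorial): E = 5.19 kJ/mol.
Chair II (acetyl equatorial, cyano axial, bromo axial): E = 2.47 kJ/mol.
ΔE = 5.19 − 2.47 = 2.72 kJ/mol; chair II is more stable.

2.72 kJ/mol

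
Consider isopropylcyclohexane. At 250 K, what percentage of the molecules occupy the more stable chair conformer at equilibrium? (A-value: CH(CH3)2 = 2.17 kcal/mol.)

One chair has the isopropyl group axial (E = 2.17 kcal/mol) and the other has it equatorial (E = 0).
ΔG = 2.17 kcal/mol between the two chairs.
K = exp(ΔG/RT) with R = 1.987×10⁻³ kcal mol⁻¹ K⁻¹ and T = 250 K gives K ≈ 78.9.
Fraction in the lower-energy chair = K/(K+1) = 98.7%.

98.7%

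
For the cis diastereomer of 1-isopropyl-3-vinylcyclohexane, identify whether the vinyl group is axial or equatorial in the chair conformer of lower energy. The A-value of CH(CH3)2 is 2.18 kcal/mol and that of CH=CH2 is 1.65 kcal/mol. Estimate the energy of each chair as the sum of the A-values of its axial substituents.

C1 and C3 have the same parity, so for the cis isomer the two substituents are e,e in one chair and a,a in the other.
Chair I (isopropyl axial, vinyl axial): E = 3.83 kcal/mol.
Chair II (isopropyl equatorial, vinyl equatorial): E = 0.00 kcal/mol.
Chair II is the more stable (lower-energy) conformer, and in that chair the vinyl group is equatorial.

equatorial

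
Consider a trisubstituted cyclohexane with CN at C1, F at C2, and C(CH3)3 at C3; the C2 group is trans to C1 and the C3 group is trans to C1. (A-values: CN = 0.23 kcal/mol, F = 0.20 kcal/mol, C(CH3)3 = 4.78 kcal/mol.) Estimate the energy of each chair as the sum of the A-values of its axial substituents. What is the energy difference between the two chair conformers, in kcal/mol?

4.35 kcal/mol

Chair I (cyano axial, fluoro axial, tert-butyl equatorial): E = 0.43 kcal/mol.
Chair II (cyano equatorial, fluoro equatorial, tert-butyl axial): E = 4.78 kcal/mol.
ΔE = 4.78 − 0.43 = 4.35 kcal/mol; chair I is more stable.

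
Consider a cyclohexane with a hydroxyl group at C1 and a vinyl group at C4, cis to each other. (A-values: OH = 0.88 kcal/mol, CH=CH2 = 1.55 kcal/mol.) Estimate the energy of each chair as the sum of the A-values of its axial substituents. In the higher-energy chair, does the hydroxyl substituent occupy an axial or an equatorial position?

equatorial

C1 and C4 have opposite parity, so for the cis isomer the two substituents are one axial and one equatorial in each chair.
Chair I (hydroxyl axial, vinyl equatorial): E = 0.88 kcal/mol.
Chair II (hydroxyl equatorial, vinyl axial): E = 1.55 kcal/mol.
Chair II is the less stable (higher-energy) conformer, and in that chair the hydroxyl group is equatorial.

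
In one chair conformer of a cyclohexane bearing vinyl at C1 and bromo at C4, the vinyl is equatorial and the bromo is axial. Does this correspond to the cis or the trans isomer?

cis

C1 and C4 have opposite parity, so their axial bonds point in opposite directions.
With opposite-parity carbons, two substituents on the same face are one axial and one equatorial; opposite faces give both axial or both equatorial.
Here the groups are equatorial/axial → same face → cis.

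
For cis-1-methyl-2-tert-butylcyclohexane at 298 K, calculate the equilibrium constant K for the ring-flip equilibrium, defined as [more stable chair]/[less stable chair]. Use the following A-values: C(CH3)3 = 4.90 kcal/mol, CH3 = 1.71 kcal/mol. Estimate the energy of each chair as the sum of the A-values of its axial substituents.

K ≈ 219

C1 and C2 have opposite parity, so for the cis isomer the two substituents are one axial and one equatorial in each chair.
Chair I (tert-butyl axial, methyl equatorial): E = 4.90 kcal/mol; chair II (tert-butyl equatorial, methyl axial): E = 1.71 kcal/mol.
ΔG = 3.19 kcal/mol between the two chairs.
K = exp(ΔG/RT) with R = 1.987×10⁻³ kcal mol⁻¹ K⁻¹ and T = 298 K gives K ≈ 219.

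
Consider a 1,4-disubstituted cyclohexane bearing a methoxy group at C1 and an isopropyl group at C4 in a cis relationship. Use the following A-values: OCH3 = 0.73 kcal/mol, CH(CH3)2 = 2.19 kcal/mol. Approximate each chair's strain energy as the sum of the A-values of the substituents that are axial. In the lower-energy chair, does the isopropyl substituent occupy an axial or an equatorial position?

C1 and C4 have opposite parity, so for the cis isomer the two substituents are one axial and one equatorial in each chair.
Chair I (methoxy axial, isopropyl equatorial): E = 0.73 kcal/mol.
Chair II (methoxy equatorial, isopropyl axial): E = 2.19 kcal/mol.
Chair I is the more stable (lower-energy) conformer, and in that chair the isopropyl group is equatorial.

equatorial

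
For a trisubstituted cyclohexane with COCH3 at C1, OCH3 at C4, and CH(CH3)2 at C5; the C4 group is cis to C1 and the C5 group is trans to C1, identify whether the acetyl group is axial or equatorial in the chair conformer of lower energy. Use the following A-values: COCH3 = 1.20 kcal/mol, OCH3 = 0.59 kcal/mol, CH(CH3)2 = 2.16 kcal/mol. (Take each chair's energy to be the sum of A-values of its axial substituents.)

Chair I (acetyl axial, methoxy equatorial, isopropyl equatorial): E = 1.20 kcal/mol.
Chair II (acetyl equatorial, methoxy axial, isopropyl axial): E = 2.75 kcal/mol.
Chair I is the more stable (lower-energy) conformer, and in that chair the acetyl group is axial.

axial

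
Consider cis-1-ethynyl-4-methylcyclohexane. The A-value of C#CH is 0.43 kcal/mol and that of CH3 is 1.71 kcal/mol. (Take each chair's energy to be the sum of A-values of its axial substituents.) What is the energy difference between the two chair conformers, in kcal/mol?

1.28 kcal/mol

C1 and C4 have opposite parity, so for the cis isomer the two substituents are one axial and one equatorial in each chair.
Chair I (ethynyl axial, methyl equatorial): E = 0.43 kcal/mol.
Chair II (ethynyl equatorial, methyl axial): E = 1.71 kcal/mol.
ΔE = 1.71 − 0.43 = 1.28 kcal/mol; chair I is more stable.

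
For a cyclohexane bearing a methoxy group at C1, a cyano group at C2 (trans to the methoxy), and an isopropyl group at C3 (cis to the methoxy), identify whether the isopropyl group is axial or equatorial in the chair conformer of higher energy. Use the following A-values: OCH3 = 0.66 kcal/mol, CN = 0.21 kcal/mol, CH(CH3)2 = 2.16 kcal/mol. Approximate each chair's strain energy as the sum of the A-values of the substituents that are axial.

Chair I (methoxy axial, cyano axial, isopropyl axial): E = 3.03 kcal/mol.
Chair II (methoxy equatorial, cyano equatorial, isopropyl equatorial): E = 0.00 kcal/mol.
Chair I is the less stable (higher-energy) conformer, and in that chair the isopropyl group is axial.

axial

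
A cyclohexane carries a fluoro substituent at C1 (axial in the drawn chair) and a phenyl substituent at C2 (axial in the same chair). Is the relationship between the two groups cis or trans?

C1 and C2 have opposite parity, so their axial bonds point in opposite directions.
With opposite-parity carbons, two substituents on the same face are one axial and one equatorial; opposite faces give both axial or both equatorial.
Here the groups are axial/axial → opposite face → trans.

trans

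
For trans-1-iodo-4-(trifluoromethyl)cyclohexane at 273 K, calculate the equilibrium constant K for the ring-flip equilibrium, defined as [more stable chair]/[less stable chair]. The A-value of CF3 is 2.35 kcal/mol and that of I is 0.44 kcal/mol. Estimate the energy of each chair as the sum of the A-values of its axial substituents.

C1 and C4 have opposite parity, so for the trans isomer the two substituents are e,e in one chair and a,a in the other.
Chair I (trifluoromethyl axial, iodo axial): E = 2.79 kcal/mol; chair II (trifluoromethyl equatorial, iodo equatorial): E = 0.00 kcal/mol.
ΔG = 2.79 kcal/mol between the two chairs.
K = exp(ΔG/RT) with R = 1.987×10⁻³ kcal mol⁻¹ K⁻¹ and T = 273 K gives K ≈ 171.

K ≈ 171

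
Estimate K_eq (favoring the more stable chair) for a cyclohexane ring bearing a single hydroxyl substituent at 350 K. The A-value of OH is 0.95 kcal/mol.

K ≈ 3.92

One chair has the hydroxyl group axial (E = 0.95 kcal/mol) and the other has it equatorial (E = 0).
ΔG = 0.95 kcal/mol between the two chairs.
K = exp(ΔG/RT) with R = 1.987×10⁻³ kcal mol⁻¹ K⁻¹ and T = 350 K gives K ≈ 3.92.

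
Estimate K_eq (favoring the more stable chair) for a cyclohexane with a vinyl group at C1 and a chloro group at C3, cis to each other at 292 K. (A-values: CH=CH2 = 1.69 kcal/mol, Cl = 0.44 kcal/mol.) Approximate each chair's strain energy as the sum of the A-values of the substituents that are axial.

K ≈ 39.3

C1 and C3 have the same parity, so for the cis isomer the two substituents are e,e in one chair and a,a in the other.
Chair I (vinyl axial, chloro axial): E = 2.13 kcal/mol; chair II (vinyl equatorial, chloro equatorial): E = 0.00 kcal/mol.
ΔG = 2.13 kcal/mol between the two chairs.
K = exp(ΔG/RT) with R = 1.987×10⁻³ kcal mol⁻¹ K⁻¹ and T = 292 K gives K ≈ 39.3.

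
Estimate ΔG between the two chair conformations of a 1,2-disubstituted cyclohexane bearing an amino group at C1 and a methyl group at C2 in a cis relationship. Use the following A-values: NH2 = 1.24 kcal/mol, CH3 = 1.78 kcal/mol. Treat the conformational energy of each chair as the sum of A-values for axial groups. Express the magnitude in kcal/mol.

0.54 kcal/mol

C1 and C2 have opposite parity, so for the cis isomer the two substituents are one axial and one equatorial in each chair.
Chair I (amino axial, methyl equatorial): E = 1.24 kcal/mol.
Chair II (amino equatorial, methyl axial): E = 1.78 kcal/mol.
ΔE = 1.78 − 1.24 = 0.54 kcal/mol; chair I is more stable.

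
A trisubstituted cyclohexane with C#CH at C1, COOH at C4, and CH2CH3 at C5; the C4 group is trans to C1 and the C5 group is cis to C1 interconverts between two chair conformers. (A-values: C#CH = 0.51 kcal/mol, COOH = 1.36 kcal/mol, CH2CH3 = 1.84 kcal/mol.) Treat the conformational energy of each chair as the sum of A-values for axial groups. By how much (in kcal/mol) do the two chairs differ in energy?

Chair I (ethynyl axial, carboxyl axial, ethyl axial): E = 3.71 kcal/mol.
Chair II (ethynyl equatorial, carboxyl equatorial, ethyl equatorial): E = 0.00 kcal/mol.
ΔE = 3.71 − 0.00 = 3.71 kcal/mol; chair II is more stable.

3.71 kcal/mol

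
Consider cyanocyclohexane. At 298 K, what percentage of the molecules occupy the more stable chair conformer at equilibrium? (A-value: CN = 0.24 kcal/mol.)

60.0%

One chair has the cyano group axial (E = 0.24 kcal/mol) and the other has it equatorial (E = 0).
ΔG = 0.24 kcal/mol between the two chairs.
K = exp(ΔG/RT) with R = 1.987×10⁻³ kcal mol⁻¹ K⁻¹ and T = 298 K gives K ≈ 1.5.
Fraction in the lower-energy chair = K/(K+1) = 60.0%.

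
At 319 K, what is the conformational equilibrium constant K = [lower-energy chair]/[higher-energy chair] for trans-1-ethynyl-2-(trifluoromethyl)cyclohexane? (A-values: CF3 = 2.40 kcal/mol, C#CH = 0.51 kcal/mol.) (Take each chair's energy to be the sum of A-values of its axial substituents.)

C1 and C2 have opposite parity, so for the trans isomer the two substituents are e,e in one chair and a,a in the other.
Chair I (trifluoromethyl axial, ethynyl axial): E = 2.91 kcal/mol; chair II (trifluoromethyl equatorial, ethynyl equatorial): E = 0.00 kcal/mol.
ΔG = 2.91 kcal/mol between the two chairs.
K = exp(ΔG/RT) with R = 1.987×10⁻³ kcal mol⁻¹ K⁻¹ and T = 319 K gives K ≈ 98.6.

K ≈ 98.6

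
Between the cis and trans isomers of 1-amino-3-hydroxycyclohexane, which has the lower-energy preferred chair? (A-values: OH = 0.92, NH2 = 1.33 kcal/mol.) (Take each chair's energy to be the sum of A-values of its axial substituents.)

At 1,3 positions (parity same): cis → (e,e or a,a); trans → (a,e or e,a).
Best chair for cis: E = 0.00 kcal/mol; best chair for trans: E = 0.92 kcal/mol.
The cis isomer is lower by 0.92 kcal/mol.

cis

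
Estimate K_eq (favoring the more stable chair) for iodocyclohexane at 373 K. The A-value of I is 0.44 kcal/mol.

One chair has the iodo group axial (E = 0.44 kcal/mol) and the other has it equatorial (E = 0).
ΔG = 0.44 kcal/mol between the two chairs.
K = exp(ΔG/RT) with R = 1.987×10⁻³ kcal mol⁻¹ K⁻¹ and T = 373 K gives K ≈ 1.81.

K ≈ 1.81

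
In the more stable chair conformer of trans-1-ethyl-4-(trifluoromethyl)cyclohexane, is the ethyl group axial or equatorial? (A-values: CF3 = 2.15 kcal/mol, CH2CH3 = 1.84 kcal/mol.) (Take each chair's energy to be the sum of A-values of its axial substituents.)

C1 and C4 have opposite parity, so for the trans isomer the two substituents are e,e in one chair and a,a in the other.
Chair I (trifluoromethyl axial, ethyl axial): E = 3.99 kcal/mol.
Chair II (trifluoromethyl equatorial, ethyl equatorial): E = 0.00 kcal/mol.
Chair II is the more stable (lower-energy) conformer, and in that chair the ethyl group is equatorial.

equatorial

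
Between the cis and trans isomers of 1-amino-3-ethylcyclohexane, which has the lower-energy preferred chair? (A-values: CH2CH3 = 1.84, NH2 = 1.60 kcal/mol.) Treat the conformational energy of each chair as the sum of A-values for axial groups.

At 1,3 positions (parity same): cis → (e,e or a,a); trans → (a,e or e,a).
Best chair for cis: E = 0.00 kcal/mol; best chair for trans: E = 1.60 kcal/mol.
The cis isomer is lower by 1.60 kcal/mol.

cis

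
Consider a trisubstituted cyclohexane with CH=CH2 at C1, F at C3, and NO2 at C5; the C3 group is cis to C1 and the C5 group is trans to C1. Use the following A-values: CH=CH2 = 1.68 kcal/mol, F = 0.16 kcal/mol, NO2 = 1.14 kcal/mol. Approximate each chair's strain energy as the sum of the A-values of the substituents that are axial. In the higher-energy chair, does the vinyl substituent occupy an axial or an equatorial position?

Chair I (vinyl axial, fluoro axial, nitro equatorial): E = 1.84 kcal/mol.
Chair II (vinyl equatorial, fluoro equatorial, nitro axial): E = 1.14 kcal/mol.
Chair I is the less stable (higher-energy) conformer, and in that chair the vinyl group is axial.

axial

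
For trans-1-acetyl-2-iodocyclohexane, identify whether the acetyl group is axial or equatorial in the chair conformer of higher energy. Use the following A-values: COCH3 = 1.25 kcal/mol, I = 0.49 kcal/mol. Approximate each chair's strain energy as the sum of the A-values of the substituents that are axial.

axial

C1 and C2 have opposite parity, so for the trans isomer the two substituents are e,e in one chair and a,a in the other.
Chair I (acetyl axial, iodo axial): E = 1.74 kcal/mol.
Chair II (acetyl equatorial, iodo equatorial): E = 0.00 kcal/mol.
Chair I is the less stable (higher-energy) conformer, and in that chair the acetyl group is axial.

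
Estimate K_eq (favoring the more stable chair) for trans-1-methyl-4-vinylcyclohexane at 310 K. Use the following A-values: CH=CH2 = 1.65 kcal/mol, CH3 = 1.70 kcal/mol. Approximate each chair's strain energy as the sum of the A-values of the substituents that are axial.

C1 and C4 have opposite parity, so for the trans isomer the two substituents are e,e in one chair and a,a in the other.
Chair I (vinyl axial, methyl axial): E = 3.35 kcal/mol; chair II (vinyl equatorial, methyl equatorial): E = 0.00 kcal/mol.
ΔG = 3.35 kcal/mol between the two chairs.
K = exp(ΔG/RT) with R = 1.987×10⁻³ kcal mol⁻¹ K⁻¹ and T = 310 K gives K ≈ 230.

K ≈ 230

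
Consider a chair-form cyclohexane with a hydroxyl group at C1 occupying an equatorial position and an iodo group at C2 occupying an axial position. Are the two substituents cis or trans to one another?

C1 and C2 have opposite parity, so their axial bonds point in opposite directions.
With opposite-parity carbons, two substituents on the same face are one axial and one equatorial; opposite faces give both axial or both equatorial.
Here the groups are equatorial/axial → same face → cis.

cis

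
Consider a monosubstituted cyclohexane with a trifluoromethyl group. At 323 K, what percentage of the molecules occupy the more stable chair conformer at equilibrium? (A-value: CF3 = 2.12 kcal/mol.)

96.5%

One chair has the trifluoromethyl group axial (E = 2.12 kcal/mol) and the other has it equatorial (E = 0).
ΔG = 2.12 kcal/mol between the two chairs.
K = exp(ΔG/RT) with R = 1.987×10⁻³ kcal mol⁻¹ K⁻¹ and T = 323 K gives K ≈ 27.2.
Fraction in the lower-energy chair = K/(K+1) = 96.5%.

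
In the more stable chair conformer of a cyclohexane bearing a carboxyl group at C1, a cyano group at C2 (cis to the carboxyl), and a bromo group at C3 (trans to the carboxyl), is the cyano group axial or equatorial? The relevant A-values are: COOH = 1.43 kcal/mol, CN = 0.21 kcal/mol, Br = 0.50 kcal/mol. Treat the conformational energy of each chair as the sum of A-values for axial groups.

Chair I (carboxyl axial, cyano equatorial, bromo equatorial): E = 1.43 kcal/mol.
Chair II (carboxyl equatorial, cyano axial, bromo axial): E = 0.71 kcal/mol.
Chair II is the more stable (lower-energy) conformer, and in that chair the cyano group is axial.

axial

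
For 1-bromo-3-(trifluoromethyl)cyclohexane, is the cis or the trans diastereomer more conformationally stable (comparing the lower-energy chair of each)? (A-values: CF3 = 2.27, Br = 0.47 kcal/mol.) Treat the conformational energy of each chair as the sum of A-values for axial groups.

At 1,3 positions (parity same): cis → (e,e or a,a); trans → (a,e or e,a).
Best chair for cis: E = 0.00 kcal/mol; best chair for trans: E = 0.47 kcal/mol.
The cis isomer is lower by 0.47 kcal/mol.

cis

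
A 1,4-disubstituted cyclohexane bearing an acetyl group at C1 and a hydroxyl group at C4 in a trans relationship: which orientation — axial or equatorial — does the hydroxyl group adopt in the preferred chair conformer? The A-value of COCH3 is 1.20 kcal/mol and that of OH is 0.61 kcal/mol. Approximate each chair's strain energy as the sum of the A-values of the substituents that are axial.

C1 and C4 have opposite parity, so for the trans isomer the two substituents are e,e in one chair and a,a in the other.
Chair I (acetyl axial, hydroxyl axial): E = 1.81 kcal/mol.
Chair II (acetyl equatorial, hydroxyl equatorial): E = 0.00 kcal/mol.
Chair II is the more stable (lower-energy) conformer, and in that chair the hydroxyl group is equatorial.

equatorial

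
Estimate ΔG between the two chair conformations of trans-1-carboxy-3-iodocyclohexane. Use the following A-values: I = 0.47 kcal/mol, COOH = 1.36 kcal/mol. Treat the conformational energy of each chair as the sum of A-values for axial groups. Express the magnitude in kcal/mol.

C1 and C3 have the same parity, so for the trans isomer the two substituents are one axial and one equatorial in each chair.
Chair I (iodo axial, carboxyl equatorial): E = 0.47 kcal/mol.
Chair II (iodo equatorial, carboxyl axial): E = 1.36 kcal/mol.
ΔE = 1.36 − 0.47 = 0.89 kcal/mol; chair I is more stable.

0.89 kcal/mol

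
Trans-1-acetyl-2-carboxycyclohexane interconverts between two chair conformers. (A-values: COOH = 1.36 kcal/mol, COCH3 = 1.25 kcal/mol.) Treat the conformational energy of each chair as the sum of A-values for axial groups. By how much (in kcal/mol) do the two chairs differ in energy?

2.61 kcal/mol

C1 and C2 have opposite parity, so for the trans isomer the two substituents are e,e in one chair and a,a in the other.
Chair I (carboxyl axial, acetyl axial): E = 2.61 kcal/mol.
Chair II (carboxyl equatorial, acetyl equatorial): E = 0.00 kcal/mol.
ΔE = 2.61 − 0.00 = 2.61 kcal/mol; chair II is more stable.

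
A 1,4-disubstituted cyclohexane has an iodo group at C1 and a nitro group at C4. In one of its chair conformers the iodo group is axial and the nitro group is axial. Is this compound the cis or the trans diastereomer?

trans

C1 and C4 have opposite parity, so their axial bonds point in opposite directions.
With opposite-parity carbons, two substituents on the same face are one axial and one equatorial; opposite faces give both axial or both equatorial.
Here the groups are axial/axial → opposite face → trans.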